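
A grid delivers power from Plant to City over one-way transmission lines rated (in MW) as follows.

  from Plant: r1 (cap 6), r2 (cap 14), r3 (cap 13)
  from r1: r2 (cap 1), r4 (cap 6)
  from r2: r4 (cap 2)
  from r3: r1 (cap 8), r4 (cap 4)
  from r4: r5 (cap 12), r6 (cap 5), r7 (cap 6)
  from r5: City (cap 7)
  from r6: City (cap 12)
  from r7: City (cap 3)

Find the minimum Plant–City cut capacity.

12

Augment Plant→r1→r4→r5→City: bottleneck 6, flow now 6.
Augment Plant→r2→r4→r5→City: bottleneck 1, flow now 7.
Augment Plant→r2→r4→r6→City: bottleneck 1, flow now 8.
Augment Plant→r3→r4→r6→City: bottleneck 4, flow now 12.
No augmenting path remains; maximum flow = 12.
By max-flow min-cut, the minimum cut capacity equals the max flow.
In the residual graph, reachable from Plant: {Plant, r1, r2, r3}.
Min-cut edges: r1→r4 (6), r2→r4 (2), r3→r4 (4); capacity 6 + 2 + 4 = 12.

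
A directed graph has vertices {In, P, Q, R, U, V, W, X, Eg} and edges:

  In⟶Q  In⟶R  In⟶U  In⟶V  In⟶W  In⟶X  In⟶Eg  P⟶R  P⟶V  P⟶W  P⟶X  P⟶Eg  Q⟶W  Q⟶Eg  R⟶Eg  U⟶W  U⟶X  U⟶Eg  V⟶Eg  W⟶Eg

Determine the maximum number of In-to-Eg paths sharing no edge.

6

Assign every edge capacity 1; by Menger, the answer equals the max flow.
Path In→Eg (+1); total 1.
Path In→Q→Eg (+1); total 2.
Path In→R→Eg (+1); total 3.
Path In→U→Eg (+1); total 4.
Path In→V→Eg (+1); total 5.
Path In→W→Eg (+1); total 6.
No residual In→Eg path; max flow = 6.
Certifying cut of size 6: {In→Eg, In→Q, In→R, In→U, In→V, In→W}.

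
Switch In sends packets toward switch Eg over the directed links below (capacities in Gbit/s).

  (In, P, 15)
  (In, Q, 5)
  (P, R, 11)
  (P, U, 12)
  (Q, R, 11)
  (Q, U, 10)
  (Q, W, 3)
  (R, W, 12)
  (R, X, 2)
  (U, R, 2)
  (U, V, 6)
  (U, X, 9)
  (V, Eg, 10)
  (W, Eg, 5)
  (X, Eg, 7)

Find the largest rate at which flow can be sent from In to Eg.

Augment In→Q→W→Eg: bottleneck 3, flow now 3.
Augment In→P→R→W→Eg: bottleneck 2, flow now 5.
Augment In→P→R→X→Eg: bottleneck 2, flow now 7.
Augment In→P→U→V→Eg: bottleneck 6, flow now 13.
Augment In→P→U→X→Eg: bottleneck 5, flow now 18.
No augmenting path remains; maximum flow = 18.
In the residual graph, reachable from In: {In, P, Q, R, U, W, X}.
Min-cut edges: U→V (6), W→Eg (5), X→Eg (7); capacity 6 + 5 + 7 = 18.
This cut is saturated, so no flow can exceed 18.

18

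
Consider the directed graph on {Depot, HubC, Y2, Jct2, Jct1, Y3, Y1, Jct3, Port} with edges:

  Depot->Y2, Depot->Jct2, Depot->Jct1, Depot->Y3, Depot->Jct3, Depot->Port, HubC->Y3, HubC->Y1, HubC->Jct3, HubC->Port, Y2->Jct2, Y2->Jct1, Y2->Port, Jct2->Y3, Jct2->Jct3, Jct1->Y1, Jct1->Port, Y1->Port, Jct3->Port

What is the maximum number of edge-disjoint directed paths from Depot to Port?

4

Assign every edge capacity 1; by Menger, the answer equals the max flow.
Path Depot→Port (+1); total 1.
Path Depot→Y2→Port (+1); total 2.
Path Depot→Jct1→Port (+1); total 3.
Path Depot→Jct3→Port (+1); total 4.
No residual Depot→Port path; max flow = 4.
Certifying cut of size 4: {Depot→Jct1, Depot→Port, Depot→Y2, Jct3→Port}.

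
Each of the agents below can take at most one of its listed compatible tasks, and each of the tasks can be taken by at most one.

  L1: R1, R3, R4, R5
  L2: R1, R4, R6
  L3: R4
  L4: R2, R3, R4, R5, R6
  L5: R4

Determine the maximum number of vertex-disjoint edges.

4

Unit-capacity flow: source→left, listed edges, right→sink; max matching = max flow.
Augmenting path L1→R1 (+1); matched 1.
Augmenting path L2→R4 (+1); matched 2.
Augmenting path L4→R2 (+1); matched 3.
Augmenting path L3→R4→L2→R6 (+1); matched 4.
No augmenting path remains; maximum matching = 4.
König certificate: {L1, L2, L4, R4} is a vertex cover of size 4 (every listed pair touches it), so no matching can be larger.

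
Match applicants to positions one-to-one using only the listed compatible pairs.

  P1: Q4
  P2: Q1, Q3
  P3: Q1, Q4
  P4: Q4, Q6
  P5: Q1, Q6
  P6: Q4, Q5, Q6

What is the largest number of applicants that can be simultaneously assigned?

Unit-capacity flow: source→left, listed edges, right→sink; max matching = max flow.
Augmenting path P1→Q4 (+1); matched 1.
Augmenting path P2→Q1 (+1); matched 2.
Augmenting path P4→Q6 (+1); matched 3.
Augmenting path P6→Q5 (+1); matched 4.
Augmenting path P3→Q1→P2→Q3 (+1); matched 5.
No augmenting path remains; maximum matching = 5.
König certificate: {P2, P6, Q1, Q4, Q6} is a vertex cover of size 5 (every listed pair touches it), so no matching can be larger.

5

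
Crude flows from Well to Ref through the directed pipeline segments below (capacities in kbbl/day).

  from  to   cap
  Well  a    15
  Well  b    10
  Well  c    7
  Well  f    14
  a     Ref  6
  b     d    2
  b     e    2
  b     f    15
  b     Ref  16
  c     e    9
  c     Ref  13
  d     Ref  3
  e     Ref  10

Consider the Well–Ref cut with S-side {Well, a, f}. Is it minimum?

Given cut capacity: 10 + 7 + 6 = 23.
Augment Well→a→Ref: bottleneck 6, flow now 6.
Augment Well→b→Ref: bottleneck 10, flow now 16.
Augment Well→c→Ref: bottleneck 7, flow now 23.
No augmenting path remains; maximum flow = 23.
Cut capacity 23 equals the max flow, so it is a minimum cut.

Yes — it is a minimum cut (capacity 23).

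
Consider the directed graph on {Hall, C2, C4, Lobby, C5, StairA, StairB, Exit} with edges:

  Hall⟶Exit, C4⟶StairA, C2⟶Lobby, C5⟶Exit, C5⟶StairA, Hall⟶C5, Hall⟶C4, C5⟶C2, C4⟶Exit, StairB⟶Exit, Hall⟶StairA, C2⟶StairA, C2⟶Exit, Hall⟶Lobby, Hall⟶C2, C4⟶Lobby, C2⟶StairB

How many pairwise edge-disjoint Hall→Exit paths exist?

Assign every edge capacity 1; by Menger, the answer equals the max flow.
Path Hall→Exit (+1); total 1.
Path Hall→C2→Exit (+1); total 2.
Path Hall→C4→Exit (+1); total 3.
Path Hall→C5→Exit (+1); total 4.
No residual Hall→Exit path; max flow = 4.
Certifying cut of size 4: {Hall→C2, Hall→C4, Hall→C5, Hall→Exit}.

4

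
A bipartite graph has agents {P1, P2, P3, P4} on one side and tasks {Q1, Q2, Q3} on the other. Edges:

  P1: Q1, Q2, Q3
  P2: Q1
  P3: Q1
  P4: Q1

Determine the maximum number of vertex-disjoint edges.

2

Unit-capacity flow: source→left, listed edges, right→sink; max matching = max flow.
Augmenting path P1→Q1 (+1); matched 1.
Augmenting path P2→Q1→P1→Q2 (+1); matched 2.
No augmenting path remains; maximum matching = 2.
König certificate: {P1, Q1} is a vertex cover of size 2 (every listed pair touches it), so no matching can be larger.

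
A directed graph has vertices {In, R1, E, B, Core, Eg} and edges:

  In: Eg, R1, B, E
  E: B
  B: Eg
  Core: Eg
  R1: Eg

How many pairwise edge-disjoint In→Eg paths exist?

Assign every edge capacity 1; by Menger, the answer equals the max flow.
Path In→Eg (+1); total 1.
Path In→R1→Eg (+1); total 2.
Path In→B→Eg (+1); total 3.
No residual In→Eg path; max flow = 3.
Certifying cut of size 3: {B→Eg, In→Eg, In→R1}.

3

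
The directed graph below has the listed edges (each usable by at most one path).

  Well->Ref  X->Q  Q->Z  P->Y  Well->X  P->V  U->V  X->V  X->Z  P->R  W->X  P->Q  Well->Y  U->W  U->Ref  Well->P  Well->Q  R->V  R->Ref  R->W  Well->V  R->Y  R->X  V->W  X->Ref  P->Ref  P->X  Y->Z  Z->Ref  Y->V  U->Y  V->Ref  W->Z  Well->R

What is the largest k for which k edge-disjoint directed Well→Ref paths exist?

6

Assign every edge capacity 1; by Menger, the answer equals the max flow.
Path Well→Ref (+1); total 1.
Path Well→P→Ref (+1); total 2.
Path Well→R→Ref (+1); total 3.
Path Well→V→Ref (+1); total 4.
Path Well→X→Ref (+1); total 5.
Path Well→Q→Z→Ref (+1); total 6.
No residual Well→Ref path; max flow = 6.
Certifying cut of size 6: {V→Ref, Well→P, Well→R, Well→Ref, X→Ref, Z→Ref}.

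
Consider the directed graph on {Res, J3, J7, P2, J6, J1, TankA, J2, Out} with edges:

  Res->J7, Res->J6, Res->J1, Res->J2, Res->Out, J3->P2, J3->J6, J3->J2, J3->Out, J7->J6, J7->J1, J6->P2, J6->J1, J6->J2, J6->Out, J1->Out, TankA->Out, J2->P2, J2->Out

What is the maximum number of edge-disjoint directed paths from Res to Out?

4

Assign every edge capacity 1; by Menger, the answer equals the max flow.
Path Res→Out (+1); total 1.
Path Res→J6→Out (+1); total 2.
Path Res→J1→Out (+1); total 3.
Path Res→J2→Out (+1); total 4.
No residual Res→Out path; max flow = 4.
Certifying cut of size 4: {J1→Out, J2→Out, J6→Out, Res→Out}.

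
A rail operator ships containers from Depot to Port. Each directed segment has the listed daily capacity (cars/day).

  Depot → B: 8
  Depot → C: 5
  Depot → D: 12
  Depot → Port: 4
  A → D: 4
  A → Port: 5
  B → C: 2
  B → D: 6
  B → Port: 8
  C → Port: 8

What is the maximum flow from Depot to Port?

Augment Depot→Port: bottleneck 4, flow now 4.
Augment Depot→B→Port: bottleneck 8, flow now 12.
Augment Depot→C→Port: bottleneck 5, flow now 17.
No augmenting path remains; maximum flow = 17.
In the residual graph, reachable from Depot: {Depot, D}.
Min-cut edges: Depot→B (8), Depot→C (5), Depot→Port (4); capacity 8 + 5 + 4 = 17.
This cut is saturated, so no flow can exceed 17.

17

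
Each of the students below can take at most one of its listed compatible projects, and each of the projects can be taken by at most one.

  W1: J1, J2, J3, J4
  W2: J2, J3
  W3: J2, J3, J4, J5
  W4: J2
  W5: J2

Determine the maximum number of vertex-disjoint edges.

Unit-capacity flow: source→left, listed edges, right→sink; max matching = max flow.
Augmenting path W1→J1 (+1); matched 1.
Augmenting path W2→J2 (+1); matched 2.
Augmenting path W3→J3 (+1); matched 3.
Augmenting path W4→J2→W2→J3→W3→J4 (+1); matched 4.
No augmenting path remains; maximum matching = 4.
König certificate: {W1, W2, W3, J2} is a vertex cover of size 4 (every listed pair touches it), so no matching can be larger.

4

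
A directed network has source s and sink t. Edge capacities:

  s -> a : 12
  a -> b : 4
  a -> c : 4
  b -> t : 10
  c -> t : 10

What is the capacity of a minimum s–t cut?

Augment s→a→b→t: bottleneck 4, flow now 4.
Augment s→a→c→t: bottleneck 4, flow now 8.
No augmenting path remains; maximum flow = 8.
By max-flow min-cut, the minimum cut capacity equals the max flow.
In the residual graph, reachable from s: {s, a}.
Min-cut edges: a→b (4), a→c (4); capacity 4 + 4 = 8.

8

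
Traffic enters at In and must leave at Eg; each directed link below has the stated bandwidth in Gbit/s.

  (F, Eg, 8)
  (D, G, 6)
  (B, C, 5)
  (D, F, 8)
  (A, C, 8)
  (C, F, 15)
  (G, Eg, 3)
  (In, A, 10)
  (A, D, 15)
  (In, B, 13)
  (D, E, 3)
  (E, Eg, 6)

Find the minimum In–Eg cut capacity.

14

Augment In→A→C→F→Eg: bottleneck 8, flow now 8.
Augment In→A→D→E→Eg: bottleneck 2, flow now 10.
Augment In→B→C→A→D→E→Eg: bottleneck 1, flow now 11. (uses reverse residual edge)
Augment In→B→C→A→D→G→Eg: bottleneck 3, flow now 14. (uses reverse residual edge)
No augmenting path remains; maximum flow = 14.
By max-flow min-cut, the minimum cut capacity equals the max flow.
In the residual graph, reachable from In: {In, A, B, C, D, F, G}.
Min-cut edges: D→E (3), F→Eg (8), G→Eg (3); capacity 3 + 8 + 3 = 14.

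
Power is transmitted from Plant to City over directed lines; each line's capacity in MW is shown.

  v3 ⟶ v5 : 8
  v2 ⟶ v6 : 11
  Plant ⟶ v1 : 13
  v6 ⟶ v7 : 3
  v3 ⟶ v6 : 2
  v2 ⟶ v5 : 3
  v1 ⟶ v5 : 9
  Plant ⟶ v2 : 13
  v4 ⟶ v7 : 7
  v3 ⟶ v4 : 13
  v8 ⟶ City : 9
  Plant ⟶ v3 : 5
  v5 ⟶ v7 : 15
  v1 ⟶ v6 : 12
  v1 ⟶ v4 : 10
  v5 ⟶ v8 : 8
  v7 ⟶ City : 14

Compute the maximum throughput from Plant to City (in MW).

Augment Plant→v1→v4→v7→City: bottleneck 7, flow now 7.
Augment Plant→v1→v5→v7→City: bottleneck 6, flow now 13.
Augment Plant→v2→v5→v7→City: bottleneck 1, flow now 14.
Augment Plant→v2→v5→v8→City: bottleneck 2, flow now 16.
Augment Plant→v3→v5→v8→City: bottleneck 5, flow now 21.
Augment Plant→v2→v6→v7→v5→v8→City: bottleneck 1, flow now 22. (uses reverse residual edge)
No augmenting path remains; maximum flow = 22.
In the residual graph, reachable from Plant: {Plant, v1, v2, v3, v4, v5, v6, v7}.
Min-cut edges: v5→v8 (8), v7→City (14); capacity 8 + 14 = 22.
This cut is saturated, so no flow can exceed 22.

22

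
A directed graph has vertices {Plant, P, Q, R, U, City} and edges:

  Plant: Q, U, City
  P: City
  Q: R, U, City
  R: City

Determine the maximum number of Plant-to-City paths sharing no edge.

Assign every edge capacity 1; by Menger, the answer equals the max flow.
Path Plant→City (+1); total 1.
Path Plant→Q→City (+1); total 2.
No residual Plant→City path; max flow = 2.
Certifying cut of size 2: {Plant→City, Plant→Q}.

2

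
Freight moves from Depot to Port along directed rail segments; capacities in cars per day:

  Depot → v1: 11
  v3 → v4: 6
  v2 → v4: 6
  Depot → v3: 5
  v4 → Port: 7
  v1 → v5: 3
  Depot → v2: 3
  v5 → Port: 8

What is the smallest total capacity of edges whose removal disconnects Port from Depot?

Augment Depot→v1→v5→Port: bottleneck 3, flow now 3.
Augment Depot→v2→v4→Port: bottleneck 3, flow now 6.
Augment Depot→v3→v4→Port: bottleneck 4, flow now 10.
No augmenting path remains; maximum flow = 10.
By max-flow min-cut, the minimum cut capacity equals the max flow.
In the residual graph, reachable from Depot: {Depot, v1, v2, v3, v4}.
Min-cut edges: v1→v5 (3), v4→Port (7); capacity 3 + 7 = 10.

10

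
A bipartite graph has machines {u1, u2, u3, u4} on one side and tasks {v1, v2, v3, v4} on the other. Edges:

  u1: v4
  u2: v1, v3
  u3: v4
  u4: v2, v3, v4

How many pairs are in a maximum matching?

Unit-capacity flow: source→left, listed edges, right→sink; max matching = max flow.
Augmenting path u1→v4 (+1); matched 1.
Augmenting path u2→v1 (+1); matched 2.
Augmenting path u4→v2 (+1); matched 3.
No augmenting path remains; maximum matching = 3.
König certificate: {u2, u4, v4} is a vertex cover of size 3 (every listed pair touches it), so no matching can be larger.

3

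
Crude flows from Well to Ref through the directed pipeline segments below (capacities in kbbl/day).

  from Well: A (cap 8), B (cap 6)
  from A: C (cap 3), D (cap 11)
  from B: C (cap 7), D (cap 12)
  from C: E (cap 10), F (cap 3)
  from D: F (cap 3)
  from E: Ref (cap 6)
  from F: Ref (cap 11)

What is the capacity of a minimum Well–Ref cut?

Augment Well→A→C→E→Ref: bottleneck 3, flow now 3.
Augment Well→A→D→F→Ref: bottleneck 3, flow now 6.
Augment Well→B→C→E→Ref: bottleneck 3, flow now 9.
Augment Well→B→C→F→Ref: bottleneck 3, flow now 12.
No augmenting path remains; maximum flow = 12.
By max-flow min-cut, the minimum cut capacity equals the max flow.
In the residual graph, reachable from Well: {Well, A, D}.
Min-cut edges: Well→B (6), A→C (3), D→F (3); capacity 6 + 3 + 3 = 12.

12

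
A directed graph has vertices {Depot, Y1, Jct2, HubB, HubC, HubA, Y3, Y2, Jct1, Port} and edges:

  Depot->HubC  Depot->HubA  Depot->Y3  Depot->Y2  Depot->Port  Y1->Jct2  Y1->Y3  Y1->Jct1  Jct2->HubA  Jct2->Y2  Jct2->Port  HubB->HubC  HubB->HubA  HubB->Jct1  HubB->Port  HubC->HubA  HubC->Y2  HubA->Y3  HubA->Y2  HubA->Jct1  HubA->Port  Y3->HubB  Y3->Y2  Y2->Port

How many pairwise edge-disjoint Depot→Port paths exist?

4

Assign every edge capacity 1; by Menger, the answer equals the max flow.
Path Depot→Port (+1); total 1.
Path Depot→HubA→Port (+1); total 2.
Path Depot→Y2→Port (+1); total 3.
Path Depot→Y3→HubB→Port (+1); total 4.
No residual Depot→Port path; max flow = 4.
Certifying cut of size 4: {Depot→Port, HubA→Port, Y2→Port, Y3→HubB}.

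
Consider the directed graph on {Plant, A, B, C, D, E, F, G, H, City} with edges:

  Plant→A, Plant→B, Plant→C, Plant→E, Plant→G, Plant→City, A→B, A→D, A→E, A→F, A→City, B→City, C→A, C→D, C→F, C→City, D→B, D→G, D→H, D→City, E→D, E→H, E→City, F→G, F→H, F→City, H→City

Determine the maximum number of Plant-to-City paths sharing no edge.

Assign every edge capacity 1; by Menger, the answer equals the max flow.
Path Plant→City (+1); total 1.
Path Plant→A→City (+1); total 2.
Path Plant→B→City (+1); total 3.
Path Plant→C→City (+1); total 4.
Path Plant→E→City (+1); total 5.
No residual Plant→City path; max flow = 5.
Certifying cut of size 5: {Plant→A, Plant→B, Plant→C, Plant→City, Plant→E}.

5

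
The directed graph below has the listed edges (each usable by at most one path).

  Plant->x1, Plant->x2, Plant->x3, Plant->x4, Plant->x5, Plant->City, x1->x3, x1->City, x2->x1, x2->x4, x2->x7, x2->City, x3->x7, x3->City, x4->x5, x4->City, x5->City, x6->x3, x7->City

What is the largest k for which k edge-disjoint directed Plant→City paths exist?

6

Assign every edge capacity 1; by Menger, the answer equals the max flow.
Path Plant→City (+1); total 1.
Path Plant→x1→City (+1); total 2.
Path Plant→x2→City (+1); total 3.
Path Plant→x3→City (+1); total 4.
Path Plant→x4→City (+1); total 5.
Path Plant→x5→City (+1); total 6.
No residual Plant→City path; max flow = 6.
Certifying cut of size 6: {Plant→City, Plant→x1, Plant→x2, Plant→x3, Plant→x4, Plant→x5}.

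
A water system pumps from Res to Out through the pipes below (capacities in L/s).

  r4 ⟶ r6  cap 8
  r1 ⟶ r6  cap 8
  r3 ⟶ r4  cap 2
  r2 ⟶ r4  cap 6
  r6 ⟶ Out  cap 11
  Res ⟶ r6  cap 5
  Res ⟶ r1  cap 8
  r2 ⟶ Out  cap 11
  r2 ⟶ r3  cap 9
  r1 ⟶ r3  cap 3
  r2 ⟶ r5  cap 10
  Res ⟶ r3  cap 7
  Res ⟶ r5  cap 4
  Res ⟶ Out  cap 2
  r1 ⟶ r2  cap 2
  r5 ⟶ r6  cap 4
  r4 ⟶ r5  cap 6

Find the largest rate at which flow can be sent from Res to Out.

Augment Res→Out: bottleneck 2, flow now 2.
Augment Res→r6→Out: bottleneck 5, flow now 7.
Augment Res→r1→r2→Out: bottleneck 2, flow now 9.
Augment Res→r1→r6→Out: bottleneck 6, flow now 15.
No augmenting path remains; maximum flow = 15.
In the residual graph, reachable from Res: {Res, r1, r3, r4, r5, r6}.
Min-cut edges: Res→Out (2), r1→r2 (2), r6→Out (11); capacity 2 + 2 + 11 = 15.
This cut is saturated, so no flow can exceed 15.

15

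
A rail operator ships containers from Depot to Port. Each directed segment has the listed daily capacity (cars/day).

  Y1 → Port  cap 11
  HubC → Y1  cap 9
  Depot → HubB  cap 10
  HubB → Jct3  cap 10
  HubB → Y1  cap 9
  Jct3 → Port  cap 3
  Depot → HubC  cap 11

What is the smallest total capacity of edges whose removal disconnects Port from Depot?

14

Augment Depot→HubB→Y1→Port: bottleneck 9, flow now 9.
Augment Depot→HubB→Jct3→Port: bottleneck 1, flow now 10.
Augment Depot→HubC→Y1→Port: bottleneck 2, flow now 12.
Augment Depot→HubC→Y1→HubB→Jct3→Port: bottleneck 2, flow now 14. (uses reverse residual edge)
No augmenting path remains; maximum flow = 14.
By max-flow min-cut, the minimum cut capacity equals the max flow.
In the residual graph, reachable from Depot: {Depot, HubB, HubC, Y1, Jct3}.
Min-cut edges: Y1→Port (11), Jct3→Port (3); capacity 11 + 3 = 14.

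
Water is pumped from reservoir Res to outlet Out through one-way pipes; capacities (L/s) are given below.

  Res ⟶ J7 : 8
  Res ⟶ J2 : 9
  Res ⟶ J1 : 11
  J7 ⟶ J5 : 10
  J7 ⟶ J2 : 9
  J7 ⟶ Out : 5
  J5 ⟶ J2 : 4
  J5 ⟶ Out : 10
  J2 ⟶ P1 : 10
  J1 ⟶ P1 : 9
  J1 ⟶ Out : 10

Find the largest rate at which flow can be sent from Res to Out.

Augment Res→J7→Out: bottleneck 5, flow now 5.
Augment Res→J1→Out: bottleneck 10, flow now 15.
Augment Res→J7→J5→Out: bottleneck 3, flow now 18.
No augmenting path remains; maximum flow = 18.
In the residual graph, reachable from Res: {Res, J2, J1, P1}.
Min-cut edges: Res→J7 (8), J1→Out (10); capacity 8 + 10 = 18.
This cut is saturated, so no flow can exceed 18.

18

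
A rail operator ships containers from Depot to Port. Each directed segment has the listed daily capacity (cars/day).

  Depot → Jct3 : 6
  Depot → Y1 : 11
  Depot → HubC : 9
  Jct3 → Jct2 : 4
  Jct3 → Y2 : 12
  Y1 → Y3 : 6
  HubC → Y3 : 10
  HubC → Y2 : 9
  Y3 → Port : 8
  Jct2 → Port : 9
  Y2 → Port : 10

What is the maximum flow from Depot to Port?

Augment Depot→Jct3→Jct2→Port: bottleneck 4, flow now 4.
Augment Depot→Jct3→Y2→Port: bottleneck 2, flow now 6.
Augment Depot→Y1→Y3→Port: bottleneck 6, flow now 12.
Augment Depot→HubC→Y3→Port: bottleneck 2, flow now 14.
Augment Depot→HubC→Y2→Port: bottleneck 7, flow now 21.
No augmenting path remains; maximum flow = 21.
In the residual graph, reachable from Depot: {Depot, Y1}.
Min-cut edges: Depot→Jct3 (6), Depot→HubC (9), Y1→Y3 (6); capacity 6 + 9 + 6 = 21.
This cut is saturated, so no flow can exceed 21.

21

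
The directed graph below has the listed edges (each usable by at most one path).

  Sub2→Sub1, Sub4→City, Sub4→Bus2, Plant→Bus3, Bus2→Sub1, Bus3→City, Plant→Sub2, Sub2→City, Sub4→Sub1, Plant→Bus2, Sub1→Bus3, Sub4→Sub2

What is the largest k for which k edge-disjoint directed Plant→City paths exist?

2

Assign every edge capacity 1; by Menger, the answer equals the max flow.
Path Plant→Sub2→City (+1); total 1.
Path Plant→Bus3→City (+1); total 2.
No residual Plant→City path; max flow = 2.
Certifying cut of size 2: {Bus3→City, Plant→Sub2}.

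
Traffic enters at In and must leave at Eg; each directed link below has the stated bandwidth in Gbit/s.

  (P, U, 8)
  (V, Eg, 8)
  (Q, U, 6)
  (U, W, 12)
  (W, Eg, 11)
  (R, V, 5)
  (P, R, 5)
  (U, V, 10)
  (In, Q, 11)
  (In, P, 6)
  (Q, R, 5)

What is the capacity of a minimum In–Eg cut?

Augment In→P→R→V→Eg: bottleneck 5, flow now 5.
Augment In→P→U→V→Eg: bottleneck 1, flow now 6.
Augment In→Q→U→V→Eg: bottleneck 2, flow now 8.
Augment In→Q→U→W→Eg: bottleneck 4, flow now 12.
Augment In→Q→R→P→U→W→Eg: bottleneck 5, flow now 17. (uses reverse residual edge)
No augmenting path remains; maximum flow = 17.
By max-flow min-cut, the minimum cut capacity equals the max flow.
In the residual graph, reachable from In: {In}.
Min-cut edges: In→P (6), In→Q (11); capacity 6 + 11 = 17.

17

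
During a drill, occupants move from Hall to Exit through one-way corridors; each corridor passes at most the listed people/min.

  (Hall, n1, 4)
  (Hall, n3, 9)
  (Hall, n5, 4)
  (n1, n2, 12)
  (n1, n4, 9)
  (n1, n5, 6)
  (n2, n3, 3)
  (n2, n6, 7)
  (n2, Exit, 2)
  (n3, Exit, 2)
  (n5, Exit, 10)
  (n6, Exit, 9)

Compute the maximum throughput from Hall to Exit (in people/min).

10

Augment Hall→n3→Exit: bottleneck 2, flow now 2.
Augment Hall→n5→Exit: bottleneck 4, flow now 6.
Augment Hall→n1→n2→Exit: bottleneck 2, flow now 8.
Augment Hall→n1→n5→Exit: bottleneck 2, flow now 10.
No augmenting path remains; maximum flow = 10.
In the residual graph, reachable from Hall: {Hall, n3}.
Min-cut edges: Hall→n1 (4), Hall→n5 (4), n3→Exit (2); capacity 4 + 4 + 2 = 10.
This cut is saturated, so no flow can exceed 10.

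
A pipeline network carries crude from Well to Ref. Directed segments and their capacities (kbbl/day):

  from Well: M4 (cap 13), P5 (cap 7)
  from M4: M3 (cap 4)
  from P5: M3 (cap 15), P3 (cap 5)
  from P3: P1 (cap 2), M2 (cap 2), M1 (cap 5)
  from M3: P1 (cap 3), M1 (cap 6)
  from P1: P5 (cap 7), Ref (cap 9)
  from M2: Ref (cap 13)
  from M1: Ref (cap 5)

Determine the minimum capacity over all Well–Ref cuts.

Augment Well→M4→M3→P1→Ref: bottleneck 3, flow now 3.
Augment Well→M4→M3→M1→Ref: bottleneck 1, flow now 4.
Augment Well→P5→P3→P1→Ref: bottleneck 2, flow now 6.
Augment Well→P5→P3→M2→Ref: bottleneck 2, flow now 8.
Augment Well→P5→P3→M1→Ref: bottleneck 1, flow now 9.
Augment Well→P5→M3→M1→Ref: bottleneck 2, flow now 11.
No augmenting path remains; maximum flow = 11.
By max-flow min-cut, the minimum cut capacity equals the max flow.
In the residual graph, reachable from Well: {Well, M4}.
Min-cut edges: Well→P5 (7), M4→M3 (4); capacity 7 + 4 = 11.

11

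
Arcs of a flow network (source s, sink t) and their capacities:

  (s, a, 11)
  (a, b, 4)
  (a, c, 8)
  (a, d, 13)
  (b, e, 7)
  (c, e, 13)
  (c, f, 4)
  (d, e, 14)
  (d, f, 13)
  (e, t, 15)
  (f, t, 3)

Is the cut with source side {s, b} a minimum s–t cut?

Given cut capacity: 11 + 7 = 18.
Augment s→a→b→e→t: bottleneck 4, flow now 4.
Augment s→a→c→e→t: bottleneck 7, flow now 11.
No augmenting path remains; maximum flow = 11.
In the residual graph, reachable from s: {s}.
Min-cut edges: s→a (11); capacity 11 = 11.
Cut capacity 18 exceeds the max flow 11, so it is not minimum.

No — its capacity is 18, but the minimum cut has capacity 11.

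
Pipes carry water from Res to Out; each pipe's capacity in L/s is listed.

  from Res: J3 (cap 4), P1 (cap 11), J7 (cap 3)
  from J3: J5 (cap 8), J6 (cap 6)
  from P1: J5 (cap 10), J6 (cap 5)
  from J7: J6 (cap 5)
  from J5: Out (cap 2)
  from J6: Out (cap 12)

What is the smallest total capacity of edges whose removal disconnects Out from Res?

Augment Res→J3→J5→Out: bottleneck 2, flow now 2.
Augment Res→J3→J6→Out: bottleneck 2, flow now 4.
Augment Res→P1→J6→Out: bottleneck 5, flow now 9.
Augment Res→J7→J6→Out: bottleneck 3, flow now 12.
Augment Res→P1→J5→J3→J6→Out: bottleneck 2, flow now 14. (uses reverse residual edge)
No augmenting path remains; maximum flow = 14.
By max-flow min-cut, the minimum cut capacity equals the max flow.
In the residual graph, reachable from Res: {Res, P1, J5}.
Min-cut edges: Res→J3 (4), Res→J7 (3), P1→J6 (5), J5→Out (2); capacity 4 + 3 + 5 + 2 = 14.

14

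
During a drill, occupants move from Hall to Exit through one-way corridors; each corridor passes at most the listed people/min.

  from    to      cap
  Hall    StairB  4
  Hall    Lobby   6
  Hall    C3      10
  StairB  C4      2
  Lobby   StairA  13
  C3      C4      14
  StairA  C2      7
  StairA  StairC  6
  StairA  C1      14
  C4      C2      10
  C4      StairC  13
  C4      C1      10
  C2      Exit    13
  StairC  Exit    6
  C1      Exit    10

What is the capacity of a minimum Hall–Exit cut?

Augment Hall→StairB→C4→C2→Exit: bottleneck 2, flow now 2.
Augment Hall→Lobby→StairA→C2→Exit: bottleneck 6, flow now 8.
Augment Hall→C3→C4→C2→Exit: bottleneck 5, flow now 13.
Augment Hall→C3→C4→StairC→Exit: bottleneck 5, flow now 18.
No augmenting path remains; maximum flow = 18.
By max-flow min-cut, the minimum cut capacity equals the max flow.
In the residual graph, reachable from Hall: {Hall, StairB}.
Min-cut edges: Hall→Lobby (6), Hall→C3 (10), StairB→C4 (2); capacity 6 + 10 + 2 = 18.

18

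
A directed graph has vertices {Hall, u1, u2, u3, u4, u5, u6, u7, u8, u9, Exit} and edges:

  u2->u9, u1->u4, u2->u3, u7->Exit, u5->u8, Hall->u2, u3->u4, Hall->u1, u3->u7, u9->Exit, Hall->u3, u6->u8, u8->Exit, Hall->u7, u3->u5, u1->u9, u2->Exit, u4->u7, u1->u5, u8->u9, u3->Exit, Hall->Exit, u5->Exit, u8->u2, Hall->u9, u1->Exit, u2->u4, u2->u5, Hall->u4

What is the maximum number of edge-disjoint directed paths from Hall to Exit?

Assign every edge capacity 1; by Menger, the answer equals the max flow.
Path Hall→Exit (+1); total 1.
Path Hall→u1→Exit (+1); total 2.
Path Hall→u2→Exit (+1); total 3.
Path Hall→u3→Exit (+1); total 4.
Path Hall→u7→Exit (+1); total 5.
Path Hall→u9→Exit (+1); total 6.
No residual Hall→Exit path; max flow = 6.
Certifying cut of size 6: {Hall→Exit, Hall→u1, Hall→u2, Hall→u3, Hall→u9, u7→Exit}.

6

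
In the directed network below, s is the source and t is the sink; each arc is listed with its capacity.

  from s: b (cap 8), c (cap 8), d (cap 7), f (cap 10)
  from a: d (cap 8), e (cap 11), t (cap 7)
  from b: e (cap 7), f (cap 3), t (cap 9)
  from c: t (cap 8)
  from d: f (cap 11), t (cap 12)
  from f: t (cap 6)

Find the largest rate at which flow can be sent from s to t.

29

Augment s→b→t: bottleneck 8, flow now 8.
Augment s→c→t: bottleneck 8, flow now 16.
Augment s→d→t: bottleneck 7, flow now 23.
Augment s→f→t: bottleneck 6, flow now 29.
No augmenting path remains; maximum flow = 29.
In the residual graph, reachable from s: {s, f}.
Min-cut edges: s→b (8), s→c (8), s→d (7), f→t (6); capacity 8 + 8 + 7 + 6 = 29.
This cut is saturated, so no flow can exceed 29.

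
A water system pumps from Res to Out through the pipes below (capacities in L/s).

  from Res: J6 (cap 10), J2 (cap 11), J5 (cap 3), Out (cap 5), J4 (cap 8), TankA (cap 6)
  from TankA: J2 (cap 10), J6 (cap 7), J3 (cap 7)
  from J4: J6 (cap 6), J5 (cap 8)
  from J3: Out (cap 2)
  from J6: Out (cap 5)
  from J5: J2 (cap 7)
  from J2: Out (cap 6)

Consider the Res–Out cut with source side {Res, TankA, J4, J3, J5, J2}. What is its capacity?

Edges leaving {Res, TankA, J4, J3, J5, J2}: Res→J6 (10), Res→Out (5), TankA→J6 (7), J4→J6 (6), J3→Out (2), J2→Out (6).
Cut capacity = 10 + 5 + 7 + 6 + 2 + 6 = 36.

36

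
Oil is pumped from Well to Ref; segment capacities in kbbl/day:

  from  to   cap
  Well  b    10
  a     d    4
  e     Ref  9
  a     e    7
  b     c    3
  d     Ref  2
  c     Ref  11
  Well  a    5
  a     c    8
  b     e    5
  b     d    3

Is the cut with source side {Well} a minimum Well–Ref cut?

Given cut capacity: 5 + 10 = 15.
Augment Well→a→c→Ref: bottleneck 5, flow now 5.
Augment Well→b→c→Ref: bottleneck 3, flow now 8.
Augment Well→b→d→Ref: bottleneck 2, flow now 10.
Augment Well→b→e→Ref: bottleneck 5, flow now 15.
No augmenting path remains; maximum flow = 15.
Cut capacity 15 equals the max flow, so it is a minimum cut.

Yes — it is a minimum cut (capacity 15).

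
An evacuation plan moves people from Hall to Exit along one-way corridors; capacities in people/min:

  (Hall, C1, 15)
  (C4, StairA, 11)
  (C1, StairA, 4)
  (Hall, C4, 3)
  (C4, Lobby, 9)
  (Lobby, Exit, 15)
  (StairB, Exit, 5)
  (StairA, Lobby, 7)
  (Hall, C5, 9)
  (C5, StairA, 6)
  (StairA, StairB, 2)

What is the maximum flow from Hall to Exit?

Augment Hall→C4→Lobby→Exit: bottleneck 3, flow now 3.
Augment Hall→C5→StairA→StairB→Exit: bottleneck 2, flow now 5.
Augment Hall→C5→StairA→Lobby→Exit: bottleneck 4, flow now 9.
Augment Hall→C1→StairA→Lobby→Exit: bottleneck 3, flow now 12.
No augmenting path remains; maximum flow = 12.
In the residual graph, reachable from Hall: {Hall, C5, C1, StairA}.
Min-cut edges: Hall→C4 (3), StairA→StairB (2), StairA→Lobby (7); capacity 3 + 2 + 7 = 12.
This cut is saturated, so no flow can exceed 12.

12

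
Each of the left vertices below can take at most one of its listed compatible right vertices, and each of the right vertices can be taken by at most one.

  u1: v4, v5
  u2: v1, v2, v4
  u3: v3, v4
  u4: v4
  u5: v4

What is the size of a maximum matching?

Unit-capacity flow: source→left, listed edges, right→sink; max matching = max flow.
Augmenting path u1→v4 (+1); matched 1.
Augmenting path u2→v1 (+1); matched 2.
Augmenting path u3→v3 (+1); matched 3.
Augmenting path u4→v4→u1→v5 (+1); matched 4.
No augmenting path remains; maximum matching = 4.
König certificate: {u1, u2, u3, v4} is a vertex cover of size 4 (every listed pair touches it), so no matching can be larger.

4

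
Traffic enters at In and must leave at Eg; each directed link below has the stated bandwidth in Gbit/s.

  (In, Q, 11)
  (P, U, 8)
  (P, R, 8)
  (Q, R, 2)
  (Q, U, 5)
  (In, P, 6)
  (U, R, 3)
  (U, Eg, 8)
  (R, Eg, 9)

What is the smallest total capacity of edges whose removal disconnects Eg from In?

13

Augment In→P→R→Eg: bottleneck 6, flow now 6.
Augment In→Q→R→Eg: bottleneck 2, flow now 8.
Augment In→Q→U→Eg: bottleneck 5, flow now 13.
No augmenting path remains; maximum flow = 13.
By max-flow min-cut, the minimum cut capacity equals the max flow.
In the residual graph, reachable from In: {In, Q}.
Min-cut edges: In→P (6), Q→R (2), Q→U (5); capacity 6 + 2 + 5 = 13.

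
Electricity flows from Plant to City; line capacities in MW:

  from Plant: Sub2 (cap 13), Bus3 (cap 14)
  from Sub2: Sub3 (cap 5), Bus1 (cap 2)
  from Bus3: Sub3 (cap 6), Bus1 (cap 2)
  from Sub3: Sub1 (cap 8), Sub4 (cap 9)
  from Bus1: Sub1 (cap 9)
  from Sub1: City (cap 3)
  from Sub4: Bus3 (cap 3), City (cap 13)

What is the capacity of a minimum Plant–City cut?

12

Augment Plant→Sub2→Sub3→Sub1→City: bottleneck 3, flow now 3.
Augment Plant→Sub2→Sub3→Sub4→City: bottleneck 2, flow now 5.
Augment Plant→Bus3→Sub3→Sub4→City: bottleneck 6, flow now 11.
Augment Plant→Sub2→Bus1→Sub1→Sub3→Sub4→City: bottleneck 1, flow now 12. (uses reverse residual edge)
No augmenting path remains; maximum flow = 12.
By max-flow min-cut, the minimum cut capacity equals the max flow.
In the residual graph, reachable from Plant: {Plant, Sub2, Bus3, Sub3, Bus1, Sub1}.
Min-cut edges: Sub3→Sub4 (9), Sub1→City (3); capacity 9 + 3 = 12.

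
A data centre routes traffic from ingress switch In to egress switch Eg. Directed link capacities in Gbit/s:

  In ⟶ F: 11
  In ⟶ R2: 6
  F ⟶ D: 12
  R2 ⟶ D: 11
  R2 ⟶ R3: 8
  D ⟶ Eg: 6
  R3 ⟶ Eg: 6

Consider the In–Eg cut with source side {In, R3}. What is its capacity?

Edges leaving {In, R3}: In→F (11), In→R2 (6), R3→Eg (6).
Cut capacity = 11 + 6 + 6 = 23.

23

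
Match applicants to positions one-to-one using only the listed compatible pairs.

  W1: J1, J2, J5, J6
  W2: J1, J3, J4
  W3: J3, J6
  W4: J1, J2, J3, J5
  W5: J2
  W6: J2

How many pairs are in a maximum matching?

Unit-capacity flow: source→left, listed edges, right→sink; max matching = max flow.
Augmenting path W1→J1 (+1); matched 1.
Augmenting path W2→J3 (+1); matched 2.
Augmenting path W3→J6 (+1); matched 3.
Augmenting path W4→J2 (+1); matched 4.
Augmenting path W5→J2→W4→J5 (+1); matched 5.
No augmenting path remains; maximum matching = 5.
König certificate: {W1, W2, W3, W4, J2} is a vertex cover of size 5 (every listed pair touches it), so no matching can be larger.

5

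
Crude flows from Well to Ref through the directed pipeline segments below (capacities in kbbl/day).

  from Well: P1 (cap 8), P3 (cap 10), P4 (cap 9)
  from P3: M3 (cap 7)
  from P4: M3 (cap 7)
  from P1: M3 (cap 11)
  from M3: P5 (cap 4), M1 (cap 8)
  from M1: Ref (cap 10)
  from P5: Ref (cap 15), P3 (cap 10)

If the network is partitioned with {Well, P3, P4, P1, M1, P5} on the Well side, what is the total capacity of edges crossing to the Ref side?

50

Edges leaving {Well, P3, P4, P1, M1, P5}: P3→M3 (7), P4→M3 (7), P1→M3 (11), M1→Ref (10), P5→Ref (15).
Cut capacity = 7 + 7 + 11 + 10 + 15 = 50.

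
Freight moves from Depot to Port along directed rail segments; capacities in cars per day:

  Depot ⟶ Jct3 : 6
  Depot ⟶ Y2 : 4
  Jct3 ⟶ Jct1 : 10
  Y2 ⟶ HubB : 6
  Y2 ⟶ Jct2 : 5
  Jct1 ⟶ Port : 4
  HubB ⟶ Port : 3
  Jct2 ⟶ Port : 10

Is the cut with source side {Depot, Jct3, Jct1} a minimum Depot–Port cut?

Yes — it is a minimum cut (capacity 8).

Given cut capacity: 4 + 4 = 8.
Augment Depot→Jct3→Jct1→Port: bottleneck 4, flow now 4.
Augment Depot→Y2→HubB→Port: bottleneck 3, flow now 7.
Augment Depot→Y2→Jct2→Port: bottleneck 1, flow now 8.
No augmenting path remains; maximum flow = 8.
Cut capacity 8 equals the max flow, so it is a minimum cut.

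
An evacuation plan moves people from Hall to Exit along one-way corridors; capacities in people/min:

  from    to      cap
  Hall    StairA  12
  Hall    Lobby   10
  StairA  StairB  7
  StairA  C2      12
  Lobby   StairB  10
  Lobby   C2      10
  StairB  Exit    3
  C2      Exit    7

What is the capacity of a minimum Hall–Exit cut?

Augment Hall→StairA→StairB→Exit: bottleneck 3, flow now 3.
Augment Hall→StairA→C2→Exit: bottleneck 7, flow now 10.
No augmenting path remains; maximum flow = 10.
By max-flow min-cut, the minimum cut capacity equals the max flow.
In the residual graph, reachable from Hall: {Hall, StairA, Lobby, StairB, C2}.
Min-cut edges: StairB→Exit (3), C2→Exit (7); capacity 3 + 7 = 10.

10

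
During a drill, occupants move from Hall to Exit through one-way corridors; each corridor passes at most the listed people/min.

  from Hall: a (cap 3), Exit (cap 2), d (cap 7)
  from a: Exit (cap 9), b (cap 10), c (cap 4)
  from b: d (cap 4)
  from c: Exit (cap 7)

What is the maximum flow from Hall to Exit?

5

Augment Hall→Exit: bottleneck 2, flow now 2.
Augment Hall→a→Exit: bottleneck 3, flow now 5.
No augmenting path remains; maximum flow = 5.
In the residual graph, reachable from Hall: {Hall, d}.
Min-cut edges: Hall→a (3), Hall→Exit (2); capacity 3 + 2 = 5.
This cut is saturated, so no flow can exceed 5.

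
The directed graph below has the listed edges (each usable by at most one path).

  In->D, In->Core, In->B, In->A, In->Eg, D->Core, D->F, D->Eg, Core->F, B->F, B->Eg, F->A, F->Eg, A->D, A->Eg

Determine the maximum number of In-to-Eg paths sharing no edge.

5

Assign every edge capacity 1; by Menger, the answer equals the max flow.
Path In→Eg (+1); total 1.
Path In→D→Eg (+1); total 2.
Path In→B→Eg (+1); total 3.
Path In→A→Eg (+1); total 4.
Path In→Core→F→Eg (+1); total 5.
No residual In→Eg path; max flow = 5.
Certifying cut of size 5: {In→A, In→B, In→Core, In→D, In→Eg}.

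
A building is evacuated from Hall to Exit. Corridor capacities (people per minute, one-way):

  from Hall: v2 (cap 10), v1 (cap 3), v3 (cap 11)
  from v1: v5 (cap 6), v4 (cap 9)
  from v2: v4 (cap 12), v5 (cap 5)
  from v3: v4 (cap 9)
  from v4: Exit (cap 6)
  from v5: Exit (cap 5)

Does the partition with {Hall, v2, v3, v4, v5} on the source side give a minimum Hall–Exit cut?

Given cut capacity: 3 + 6 + 5 = 14.
Augment Hall→v1→v4→Exit: bottleneck 3, flow now 3.
Augment Hall→v2→v4→Exit: bottleneck 3, flow now 6.
Augment Hall→v2→v5→Exit: bottleneck 5, flow now 11.
No augmenting path remains; maximum flow = 11.
In the residual graph, reachable from Hall: {Hall, v1, v2, v3, v4, v5}.
Min-cut edges: v4→Exit (6), v5→Exit (5); capacity 6 + 5 = 11.
Cut capacity 14 exceeds the max flow 11, so it is not minimum.

No — its capacity is 14, but the minimum cut has capacity 11.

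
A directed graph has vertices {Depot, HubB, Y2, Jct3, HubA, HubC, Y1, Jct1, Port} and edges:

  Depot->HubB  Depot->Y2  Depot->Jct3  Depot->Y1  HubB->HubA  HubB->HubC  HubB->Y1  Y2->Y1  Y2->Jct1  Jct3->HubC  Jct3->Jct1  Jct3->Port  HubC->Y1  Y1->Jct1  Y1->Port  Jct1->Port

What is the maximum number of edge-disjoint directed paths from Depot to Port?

3

Assign every edge capacity 1; by Menger, the answer equals the max flow.
Path Depot→Jct3→Port (+1); total 1.
Path Depot→Y1→Port (+1); total 2.
Path Depot→Y2→Jct1→Port (+1); total 3.
No residual Depot→Port path; max flow = 3.
Certifying cut of size 3: {Depot→Jct3, Jct1→Port, Y1→Port}.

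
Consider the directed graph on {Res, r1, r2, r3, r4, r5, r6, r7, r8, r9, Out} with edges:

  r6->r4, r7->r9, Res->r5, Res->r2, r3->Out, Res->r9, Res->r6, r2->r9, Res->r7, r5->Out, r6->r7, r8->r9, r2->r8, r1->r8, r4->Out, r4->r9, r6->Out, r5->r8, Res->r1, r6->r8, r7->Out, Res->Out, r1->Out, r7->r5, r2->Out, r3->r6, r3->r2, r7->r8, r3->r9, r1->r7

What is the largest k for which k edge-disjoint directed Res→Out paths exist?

6

Assign every edge capacity 1; by Menger, the answer equals the max flow.
Path Res→Out (+1); total 1.
Path Res→r1→Out (+1); total 2.
Path Res→r2→Out (+1); total 3.
Path Res→r5→Out (+1); total 4.
Path Res→r6→Out (+1); total 5.
Path Res→r7→Out (+1); total 6.
No residual Res→Out path; max flow = 6.
Certifying cut of size 6: {Res→Out, Res→r1, Res→r2, Res→r5, Res→r6, Res→r7}.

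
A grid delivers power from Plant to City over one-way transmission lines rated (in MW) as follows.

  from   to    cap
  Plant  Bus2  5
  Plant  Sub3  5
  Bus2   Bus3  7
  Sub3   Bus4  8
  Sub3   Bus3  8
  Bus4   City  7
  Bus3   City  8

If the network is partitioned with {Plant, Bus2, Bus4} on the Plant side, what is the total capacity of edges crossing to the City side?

19

Edges leaving {Plant, Bus2, Bus4}: Plant→Sub3 (5), Bus2→Bus3 (7), Bus4→City (7).
Cut capacity = 5 + 7 + 7 = 19.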